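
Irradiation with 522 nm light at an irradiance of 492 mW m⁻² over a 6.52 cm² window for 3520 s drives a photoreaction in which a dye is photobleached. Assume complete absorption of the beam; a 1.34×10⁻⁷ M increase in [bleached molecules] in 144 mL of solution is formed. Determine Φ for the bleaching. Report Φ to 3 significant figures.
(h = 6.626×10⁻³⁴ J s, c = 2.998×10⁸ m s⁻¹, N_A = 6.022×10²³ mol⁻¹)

Product: (1.34×10⁻⁷ M)(0.144 L) = 1.930×10⁻⁸ mol.
Photon energy at 522 nm: hc/λ = (6.626×10⁻³⁴)(2.998×10⁸)/(522×10⁻⁹) = 3.806×10⁻¹⁹ J.
Energy delivered: (492 mW m⁻²)(6.52×10⁻⁴ m²)(3520 s) = 1.129 J.
Photons incident: 1.129 / 3.806×10⁻¹⁹ = 2.966×10¹⁸, i.e. 2.966×10¹⁸/6.022×10²³ = 4.925×10⁻⁶ mol.
Φ = 1.930×10⁻⁸ mol / 4.925×10⁻⁶ mol photons = 0.00392.

Φ = 0.00392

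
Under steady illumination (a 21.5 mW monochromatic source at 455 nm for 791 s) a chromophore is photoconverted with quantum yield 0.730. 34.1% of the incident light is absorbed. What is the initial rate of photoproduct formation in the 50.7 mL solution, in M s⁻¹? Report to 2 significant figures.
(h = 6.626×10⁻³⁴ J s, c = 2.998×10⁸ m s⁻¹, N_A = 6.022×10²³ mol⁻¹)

4.0×10⁻⁷ M s⁻¹

Photon energy at 455 nm: hc/λ = (6.626×10⁻³⁴)(2.998×10⁸)/(455×10⁻⁹) = 4.366×10⁻¹⁹ J.
Energy delivered: (21.5 mW)(791 s) = 17.01 J.
Photons incident: 17.01 / 4.366×10⁻¹⁹ = 3.896×10¹⁹, i.e. 3.896×10¹⁹/6.022×10²³ = 6.470×10⁻⁵ mol.
Photons absorbed: 0.341 × 6.470×10⁻⁵ = 2.206×10⁻⁵ mol.
Product formed: 0.730 × 2.206×10⁻⁵ = 1.610×10⁻⁵ mol.
Rate: 1.610×10⁻⁵ mol / (791 s × 0.0507 L) = 4.0×10⁻⁷ M s⁻¹.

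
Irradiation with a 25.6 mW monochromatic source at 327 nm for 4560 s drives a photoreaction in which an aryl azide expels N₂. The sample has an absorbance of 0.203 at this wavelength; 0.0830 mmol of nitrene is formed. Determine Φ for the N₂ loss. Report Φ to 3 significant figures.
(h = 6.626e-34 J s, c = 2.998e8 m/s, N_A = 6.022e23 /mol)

Product: 0.0830 mmol = 8.30e-5 mol.
Photon energy at 327 nm: hc/λ = (6.626e-34)(2.998e8)/(327e-9) = 6.075e-19 J.
Energy delivered: (25.6 mW)(4560 s) = 116.7 J.
Photons incident: 116.7 / 6.075e-19 = 1.921e20, i.e. 1.921e20/6.022e23 = 3.190e-4 mol.
Fraction absorbed: 1 − 10^(−0.203) = 0.3734.
Photons absorbed: 0.3734 × 3.190e-4 = 1.191e-4 mol.
Φ = 8.30e-5 mol / 1.191e-4 mol photons = 0.697.

Φ = 0.697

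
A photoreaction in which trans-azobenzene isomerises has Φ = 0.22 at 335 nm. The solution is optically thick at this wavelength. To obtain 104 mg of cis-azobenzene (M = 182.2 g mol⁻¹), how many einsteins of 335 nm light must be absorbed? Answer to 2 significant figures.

Product: 104 mg / 182.2 g mol⁻¹ = 5.708×10⁻⁴ mol.
Photons that must be absorbed: 5.708×10⁻⁴ / 0.22 = 0.002595 mol.

0.0026 einstein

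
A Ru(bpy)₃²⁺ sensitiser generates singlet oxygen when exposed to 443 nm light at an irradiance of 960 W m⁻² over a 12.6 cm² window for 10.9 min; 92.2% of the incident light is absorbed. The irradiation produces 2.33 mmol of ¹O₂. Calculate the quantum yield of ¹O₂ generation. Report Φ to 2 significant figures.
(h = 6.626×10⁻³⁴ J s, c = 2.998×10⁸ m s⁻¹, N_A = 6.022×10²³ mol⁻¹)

Product: 2.33 mmol = 0.00233 mol.
Photon energy at 443 nm: hc/λ = (6.626×10⁻³⁴)(2.998×10⁸)/(443×10⁻⁹) = 4.484×10⁻¹⁹ J.
Energy delivered: (960 W m⁻²)(12.6×10⁻⁴ m²)(654 s) = 791.1 J.
Photons incident: 791.1 / 4.484×10⁻¹⁹ = 1.764×10²¹, i.e. 1.764×10²¹/6.022×10²³ = 0.002929 mol.
Photons absorbed: 0.922 × 0.002929 = 0.002701 mol.
Φ = 0.00233 mol / 0.002701 mol photons = 0.86.

Φ = 0.86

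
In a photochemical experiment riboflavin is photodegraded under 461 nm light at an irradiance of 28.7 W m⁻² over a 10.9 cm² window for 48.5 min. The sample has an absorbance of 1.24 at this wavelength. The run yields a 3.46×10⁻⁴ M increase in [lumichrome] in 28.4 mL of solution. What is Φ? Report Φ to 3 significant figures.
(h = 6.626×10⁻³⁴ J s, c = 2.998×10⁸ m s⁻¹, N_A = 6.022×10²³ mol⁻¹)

Product: (3.46×10⁻⁴ M)(0.0284 L) = 9.826×10⁻⁶ mol.
Photon energy at 461 nm: hc/λ = (6.626×10⁻³⁴)(2.998×10⁸)/(461×10⁻⁹) = 4.309×10⁻¹⁹ J.
Energy delivered: (28.7 W m⁻²)(10.9×10⁻⁴ m²)(2910 s) = 91.03 J.
Photons incident: 91.03 / 4.309×10⁻¹⁹ = 2.113×10²⁰, i.e. 2.113×10²⁰/6.022×10²³ = 3.509×10⁻⁴ mol.
Fraction absorbed: 1 − 10^(−1.24) = 0.9425.
Photons absorbed: 0.9425 × 3.509×10⁻⁴ = 3.307×10⁻⁴ mol.
Φ = 9.826×10⁻⁶ mol / 3.307×10⁻⁴ mol photons = 0.0297.

Φ = 0.0297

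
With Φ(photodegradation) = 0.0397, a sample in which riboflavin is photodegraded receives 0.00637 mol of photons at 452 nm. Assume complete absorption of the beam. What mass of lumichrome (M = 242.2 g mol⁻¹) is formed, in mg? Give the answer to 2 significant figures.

Product: Φ × n_abs = 0.0397 × 0.00637 = 2.529e-4 mol.
Mass: 2.529e-4 × 242.2 = 0.06125 g = 61 mg.

61 mg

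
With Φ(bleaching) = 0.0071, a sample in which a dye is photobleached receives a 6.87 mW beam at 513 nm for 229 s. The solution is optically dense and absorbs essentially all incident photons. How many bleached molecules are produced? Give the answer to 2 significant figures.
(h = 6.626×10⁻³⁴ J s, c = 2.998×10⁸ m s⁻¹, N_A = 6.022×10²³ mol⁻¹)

2.9×10¹⁶ bleached molecules

Photon energy at 513 nm: hc/λ = (6.626×10⁻³⁴)(2.998×10⁸)/(513×10⁻⁹) = 3.872×10⁻¹⁹ J.
Energy delivered: (6.87 mW)(229 s) = 1.573 J.
Photons incident: 1.573 / 3.872×10⁻¹⁹ = 4.063×10¹⁸, i.e. 4.063×10¹⁸/6.022×10²³ = 6.747×10⁻⁶ mol.
Product: Φ × n_abs = 0.0071 × 6.747×10⁻⁶ = 4.790×10⁻⁸ mol.
As a count: 4.790×10⁻⁸ × 6.022×10²³ = 2.9×10¹⁶.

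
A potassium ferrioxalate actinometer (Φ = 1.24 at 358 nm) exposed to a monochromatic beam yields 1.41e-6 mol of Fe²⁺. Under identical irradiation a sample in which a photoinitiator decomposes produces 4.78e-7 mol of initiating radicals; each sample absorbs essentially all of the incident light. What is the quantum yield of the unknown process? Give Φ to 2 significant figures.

Φ = 0.42

Photons absorbed by the actinometer: 1.41e-6 / 1.24 = 1.137e-6 mol.
Φ(unknown) = 4.78e-7 / 1.137e-6 = 0.42.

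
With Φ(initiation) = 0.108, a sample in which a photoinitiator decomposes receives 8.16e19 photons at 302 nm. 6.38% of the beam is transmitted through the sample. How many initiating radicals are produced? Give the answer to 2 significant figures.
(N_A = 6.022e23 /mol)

Moles of photons: 8.16e19 / 6.022e23 = 1.355e-4 mol.
Fraction absorbed: 1 − 6.38/100 = 0.9362.
Photons absorbed: 0.9362 × 1.355e-4 = 1.269e-4 mol.
Product: Φ × n_abs = 0.108 × 1.269e-4 = 1.371e-5 mol.
As a count: 1.371e-5 × 6.022e23 = 8.3e18.

8.3e18 initiating radicals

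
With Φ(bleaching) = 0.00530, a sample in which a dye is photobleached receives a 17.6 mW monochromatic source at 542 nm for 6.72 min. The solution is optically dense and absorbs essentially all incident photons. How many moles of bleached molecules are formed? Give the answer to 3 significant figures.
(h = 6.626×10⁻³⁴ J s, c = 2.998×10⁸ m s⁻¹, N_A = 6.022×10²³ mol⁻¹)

Photon energy at 542 nm: hc/λ = (6.626×10⁻³⁴)(2.998×10⁸)/(542×10⁻⁹) = 3.665×10⁻¹⁹ J.
Energy delivered: (17.6 mW)(403.2 s) = 7.096 J.
Photons incident: 7.096 / 3.665×10⁻¹⁹ = 1.936×10¹⁹, i.e. 1.936×10¹⁹/6.022×10²³ = 3.215×10⁻⁵ mol.
Product: Φ × n_abs = 0.00530 × 3.215×10⁻⁵ = 1.704×10⁻⁷ mol.

1.70×10⁻⁷ mol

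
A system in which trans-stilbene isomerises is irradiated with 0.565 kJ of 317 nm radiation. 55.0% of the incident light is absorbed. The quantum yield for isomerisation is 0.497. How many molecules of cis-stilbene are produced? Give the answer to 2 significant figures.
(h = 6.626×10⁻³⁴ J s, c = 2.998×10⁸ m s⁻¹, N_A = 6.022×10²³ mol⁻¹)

2.5×10²⁰ molecules

Photon energy at 317 nm: hc/λ = (6.626×10⁻³⁴)(2.998×10⁸)/(317×10⁻⁹) = 6.266×10⁻¹⁹ J.
Incident energy: 0.565 kJ = 565 J.
Photons incident: 565 / 6.266×10⁻¹⁹ = 9.017×10²⁰, i.e. 9.017×10²⁰/6.022×10²³ = 0.001497 mol.
Photons absorbed: 0.550 × 0.001497 = 8.234×10⁻⁴ mol.
Product: Φ × n_abs = 0.497 × 8.234×10⁻⁴ = 4.092×10⁻⁴ mol.
As a count: 4.092×10⁻⁴ × 6.022×10²³ = 2.5×10²⁰.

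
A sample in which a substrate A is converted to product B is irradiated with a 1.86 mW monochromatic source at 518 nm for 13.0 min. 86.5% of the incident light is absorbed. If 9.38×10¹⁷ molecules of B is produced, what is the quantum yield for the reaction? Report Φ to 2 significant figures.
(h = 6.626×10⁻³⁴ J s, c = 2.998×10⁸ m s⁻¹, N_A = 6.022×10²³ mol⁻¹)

Φ = 0.29

Product: 9.38×10¹⁷ / 6.022×10²³ = 1.558×10⁻⁶ mol.
Photon energy at 518 nm: hc/λ = (6.626×10⁻³⁴)(2.998×10⁸)/(518×10⁻⁹) = 3.835×10⁻¹⁹ J.
Energy delivered: (1.86 mW)(780 s) = 1.451 J.
Photons incident: 1.451 / 3.835×10⁻¹⁹ = 3.784×10¹⁸, i.e. 3.784×10¹⁸/6.022×10²³ = 6.284×10⁻⁶ mol.
Photons absorbed: 0.865 × 6.284×10⁻⁶ = 5.436×10⁻⁶ mol.
Φ = 1.558×10⁻⁶ mol / 5.436×10⁻⁶ mol photons = 0.29.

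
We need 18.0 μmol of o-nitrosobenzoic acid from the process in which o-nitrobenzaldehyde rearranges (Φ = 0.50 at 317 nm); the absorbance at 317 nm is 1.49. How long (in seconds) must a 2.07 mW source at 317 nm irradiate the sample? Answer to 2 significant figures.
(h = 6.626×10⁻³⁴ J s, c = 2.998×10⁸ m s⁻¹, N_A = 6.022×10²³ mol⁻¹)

t ≈ 6800 s

Product: 18.0 μmol = 1.80×10⁻⁵ mol.
Photons that must be absorbed: 1.80×10⁻⁵ / 0.50 = 3.600×10⁻⁵ mol.
Fraction absorbed: 1 − 10^(−1.49) = 0.9676.
Incident photons needed: 3.600×10⁻⁵ / 0.9676 = 3.721×10⁻⁵ mol.
Photon energy: hc/λ = 6.266×10⁻¹⁹ J; per mole, 3.773×10⁵ J mol⁻¹.
Energy required: 3.721×10⁻⁵ × 3.773×10⁵ = 14.04 J.
Time: 14.04 J / 0.00207 W = 6800 s.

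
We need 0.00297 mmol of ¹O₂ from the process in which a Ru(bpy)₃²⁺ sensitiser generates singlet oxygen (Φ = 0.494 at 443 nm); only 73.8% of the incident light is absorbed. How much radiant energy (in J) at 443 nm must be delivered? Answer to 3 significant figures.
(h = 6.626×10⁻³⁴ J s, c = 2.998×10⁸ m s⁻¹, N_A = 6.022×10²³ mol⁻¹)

2.20 J

Product: 0.00297 mmol = 2.97×10⁻⁶ mol.
Photons that must be absorbed: 2.97×10⁻⁶ / 0.494 = 6.012×10⁻⁶ mol.
Incident photons needed: 6.012×10⁻⁶ / 0.738 = 8.146×10⁻⁶ mol.
Photon energy: hc/λ = 4.484×10⁻¹⁹ J; per mole, 2.700×10⁵ J mol⁻¹.
Energy required: 8.146×10⁻⁶ × 2.700×10⁵ = 2.20 J.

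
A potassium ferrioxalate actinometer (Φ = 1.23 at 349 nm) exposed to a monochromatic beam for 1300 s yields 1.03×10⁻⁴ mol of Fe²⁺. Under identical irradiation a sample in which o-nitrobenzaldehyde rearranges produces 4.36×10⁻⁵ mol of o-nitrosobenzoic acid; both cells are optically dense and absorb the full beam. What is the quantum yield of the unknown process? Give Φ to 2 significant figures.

Φ = 0.52

Photons absorbed by the actinometer: 1.03×10⁻⁴ / 1.23 = 8.374×10⁻⁵ mol.
Φ(unknown) = 4.36×10⁻⁵ / 8.374×10⁻⁵ = 0.52.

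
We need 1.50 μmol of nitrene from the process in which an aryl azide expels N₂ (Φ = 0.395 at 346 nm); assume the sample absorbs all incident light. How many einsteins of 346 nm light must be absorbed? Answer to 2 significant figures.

Product: 1.50 μmol = 1.50e-6 mol.
Photons that must be absorbed: 1.50e-6 / 0.395 = 3.797e-6 mol.

3.8e-6 einstein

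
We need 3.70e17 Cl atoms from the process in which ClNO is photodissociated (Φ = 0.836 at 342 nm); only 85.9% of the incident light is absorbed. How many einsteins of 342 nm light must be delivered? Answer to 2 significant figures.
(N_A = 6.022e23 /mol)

8.6e-7 einstein

Product: 3.70e17 / 6.022e23 = 6.144e-7 mol.
Photons that must be absorbed: 6.144e-7 / 0.836 = 7.349e-7 mol.
Incident photons needed: 7.349e-7 / 0.859 = 8.555e-7 mol.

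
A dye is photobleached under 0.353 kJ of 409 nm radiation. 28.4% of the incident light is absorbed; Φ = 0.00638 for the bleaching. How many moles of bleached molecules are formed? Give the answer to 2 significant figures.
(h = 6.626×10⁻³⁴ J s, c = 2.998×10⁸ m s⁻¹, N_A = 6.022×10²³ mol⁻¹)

2.2×10⁻⁶ mol

Photon energy at 409 nm: hc/λ = (6.626×10⁻³⁴)(2.998×10⁸)/(409×10⁻⁹) = 4.857×10⁻¹⁹ J.
Incident energy: 0.353 kJ = 353 J.
Photons incident: 353 / 4.857×10⁻¹⁹ = 7.268×10²⁰, i.e. 7.268×10²⁰/6.022×10²³ = 0.001207 mol.
Photons absorbed: 0.284 × 0.001207 = 3.428×10⁻⁴ mol.
Product: Φ × n_abs = 0.00638 × 3.428×10⁻⁴ = 2.187×10⁻⁶ mol.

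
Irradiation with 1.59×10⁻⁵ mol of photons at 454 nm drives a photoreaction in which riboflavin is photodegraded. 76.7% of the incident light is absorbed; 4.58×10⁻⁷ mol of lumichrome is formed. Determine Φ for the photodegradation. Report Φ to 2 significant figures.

Photons absorbed: 0.767 × 1.59×10⁻⁵ = 1.220×10⁻⁵ mol.
Φ = 4.58×10⁻⁷ mol / 1.220×10⁻⁵ mol photons = 0.038.

Φ = 0.038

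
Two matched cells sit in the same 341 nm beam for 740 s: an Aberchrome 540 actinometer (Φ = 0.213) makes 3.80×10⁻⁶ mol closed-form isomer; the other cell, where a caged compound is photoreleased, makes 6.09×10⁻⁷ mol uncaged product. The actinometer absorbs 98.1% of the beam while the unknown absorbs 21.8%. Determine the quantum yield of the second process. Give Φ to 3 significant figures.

Photons absorbed by the actinometer: 3.80×10⁻⁶ / 0.213 = 1.784×10⁻⁵ mol.
Incident flux: 1.784×10⁻⁵ / 0.981 = 1.819×10⁻⁵ einstein.
Absorbed by unknown: 0.218 × 1.819×10⁻⁵ = 3.965×10⁻⁶ mol.
Φ(unknown) = 6.09×10⁻⁷ / 3.965×10⁻⁶ = 0.154.

Φ = 0.154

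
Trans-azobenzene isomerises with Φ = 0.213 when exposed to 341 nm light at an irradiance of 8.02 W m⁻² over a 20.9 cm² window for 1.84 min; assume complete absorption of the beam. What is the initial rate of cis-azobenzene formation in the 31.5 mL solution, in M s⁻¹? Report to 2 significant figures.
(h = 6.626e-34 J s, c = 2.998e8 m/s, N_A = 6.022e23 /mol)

Photon energy at 341 nm: hc/λ = (6.626e-34)(2.998e8)/(341e-9) = 5.825e-19 J.
Energy delivered: (8.02 W m⁻²)(20.9e-4 m²)(110.4 s) = 1.851 J.
Photons incident: 1.851 / 5.825e-19 = 3.178e18, i.e. 3.178e18/6.022e23 = 5.277e-6 mol.
Product formed: 0.213 × 5.277e-6 = 1.124e-6 mol.
Rate: 1.124e-6 mol / (110.4 s × 0.0315 L) = 3.2e-7 M s⁻¹.

3.2e-7 M s⁻¹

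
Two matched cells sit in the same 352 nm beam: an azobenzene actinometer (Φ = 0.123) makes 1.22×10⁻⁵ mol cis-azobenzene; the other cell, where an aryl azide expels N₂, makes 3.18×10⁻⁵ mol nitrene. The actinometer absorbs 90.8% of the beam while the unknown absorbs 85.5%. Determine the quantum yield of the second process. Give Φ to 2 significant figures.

Photons absorbed by the actinometer: 1.22×10⁻⁵ / 0.123 = 9.919×10⁻⁵ mol.
Incident flux: 9.919×10⁻⁵ / 0.908 = 1.092×10⁻⁴ einstein.
Absorbed by unknown: 0.855 × 1.092×10⁻⁴ = 9.337×10⁻⁵ mol.
Φ(unknown) = 3.18×10⁻⁵ / 9.337×10⁻⁵ = 0.34.

Φ = 0.34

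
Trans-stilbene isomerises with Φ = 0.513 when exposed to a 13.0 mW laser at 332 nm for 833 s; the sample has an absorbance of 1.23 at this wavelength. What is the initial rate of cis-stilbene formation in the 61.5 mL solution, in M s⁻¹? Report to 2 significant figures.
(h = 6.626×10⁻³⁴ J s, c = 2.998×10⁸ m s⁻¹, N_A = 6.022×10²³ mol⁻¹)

Photon energy at 332 nm: hc/λ = (6.626×10⁻³⁴)(2.998×10⁸)/(332×10⁻⁹) = 5.983×10⁻¹⁹ J.
Energy delivered: (13.0 mW)(833 s) = 10.83 J.
Photons incident: 10.83 / 5.983×10⁻¹⁹ = 1.810×10¹⁹, i.e. 1.810×10¹⁹/6.022×10²³ = 3.006×10⁻⁵ mol.
Fraction absorbed: 1 − 10^(−1.23) = 0.9411.
Photons absorbed: 0.9411 × 3.006×10⁻⁵ = 2.829×10⁻⁵ mol.
Product formed: 0.513 × 2.829×10⁻⁵ = 1.451×10⁻⁵ mol.
Rate: 1.451×10⁻⁵ mol / (833 s × 0.0615 L) = 2.8×10⁻⁷ M s⁻¹.

2.8×10⁻⁷ M s⁻¹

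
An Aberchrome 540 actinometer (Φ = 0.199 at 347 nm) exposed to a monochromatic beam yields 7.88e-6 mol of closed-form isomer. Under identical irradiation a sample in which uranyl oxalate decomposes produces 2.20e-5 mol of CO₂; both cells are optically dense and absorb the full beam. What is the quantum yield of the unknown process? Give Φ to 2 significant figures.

Φ = 0.56

Photons absorbed by the actinometer: 7.88e-6 / 0.199 = 3.960e-5 mol.
Φ(unknown) = 2.20e-5 / 3.960e-5 = 0.56.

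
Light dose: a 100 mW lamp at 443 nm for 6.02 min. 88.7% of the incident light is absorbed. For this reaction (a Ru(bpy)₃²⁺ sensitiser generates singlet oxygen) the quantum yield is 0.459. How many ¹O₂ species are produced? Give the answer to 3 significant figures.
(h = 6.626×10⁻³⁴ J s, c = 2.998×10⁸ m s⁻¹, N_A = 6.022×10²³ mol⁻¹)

3.28×10¹⁹ species

Photon energy at 443 nm: hc/λ = (6.626×10⁻³⁴)(2.998×10⁸)/(443×10⁻⁹) = 4.484×10⁻¹⁹ J.
Energy delivered: (100 mW)(361.2 s) = 36.12 J.
Photons incident: 36.12 / 4.484×10⁻¹⁹ = 8.055×10¹⁹, i.e. 8.055×10¹⁹/6.022×10²³ = 1.338×10⁻⁴ mol.
Photons absorbed: 0.887 × 1.338×10⁻⁴ = 1.187×10⁻⁴ mol.
Product: Φ × n_abs = 0.459 × 1.187×10⁻⁴ = 5.448×10⁻⁵ mol.
As a count: 5.448×10⁻⁵ × 6.022×10²³ = 3.28×10¹⁹.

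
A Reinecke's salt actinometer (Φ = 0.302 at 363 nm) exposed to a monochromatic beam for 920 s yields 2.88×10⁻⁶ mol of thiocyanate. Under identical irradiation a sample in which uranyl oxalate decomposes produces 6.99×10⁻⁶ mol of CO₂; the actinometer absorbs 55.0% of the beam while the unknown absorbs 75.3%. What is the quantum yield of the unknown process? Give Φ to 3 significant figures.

Photons absorbed by the actinometer: 2.88×10⁻⁶ / 0.302 = 9.536×10⁻⁶ mol.
Incident flux: 9.536×10⁻⁶ / 0.550 = 1.734×10⁻⁵ einstein.
Absorbed by unknown: 0.753 × 1.734×10⁻⁵ = 1.306×10⁻⁵ mol.
Φ(unknown) = 6.99×10⁻⁶ / 1.306×10⁻⁵ = 0.535.

Φ = 0.535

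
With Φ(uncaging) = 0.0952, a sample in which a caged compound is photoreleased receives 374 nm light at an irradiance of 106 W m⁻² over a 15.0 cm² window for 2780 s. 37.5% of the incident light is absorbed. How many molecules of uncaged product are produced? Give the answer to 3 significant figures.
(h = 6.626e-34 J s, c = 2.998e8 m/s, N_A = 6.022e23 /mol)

Photon energy at 374 nm: hc/λ = (6.626e-34)(2.998e8)/(374e-9) = 5.311e-19 J.
Energy delivered: (106 W m⁻²)(15.0e-4 m²)(2780 s) = 442.0 J.
Photons incident: 442.0 / 5.311e-19 = 8.322e20, i.e. 8.322e20/6.022e23 = 0.001382 mol.
Photons absorbed: 0.375 × 0.001382 = 5.183e-4 mol.
Product: Φ × n_abs = 0.0952 × 5.183e-4 = 4.934e-5 mol.
As a count: 4.934e-5 × 6.022e23 = 2.97e19.

2.97e19 molecules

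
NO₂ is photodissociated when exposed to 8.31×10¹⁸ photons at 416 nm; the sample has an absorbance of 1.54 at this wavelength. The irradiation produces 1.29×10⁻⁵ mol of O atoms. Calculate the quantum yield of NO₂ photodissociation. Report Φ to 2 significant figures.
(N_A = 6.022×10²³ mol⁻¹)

Φ = 0.96

Moles of photons: 8.31×10¹⁸ / 6.022×10²³ = 1.380×10⁻⁵ mol.
Fraction absorbed: 1 − 10^(−1.54) = 0.9712.
Photons absorbed: 0.9712 × 1.380×10⁻⁵ = 1.340×10⁻⁵ mol.
Φ = 1.29×10⁻⁵ mol / 1.340×10⁻⁵ mol photons = 0.96.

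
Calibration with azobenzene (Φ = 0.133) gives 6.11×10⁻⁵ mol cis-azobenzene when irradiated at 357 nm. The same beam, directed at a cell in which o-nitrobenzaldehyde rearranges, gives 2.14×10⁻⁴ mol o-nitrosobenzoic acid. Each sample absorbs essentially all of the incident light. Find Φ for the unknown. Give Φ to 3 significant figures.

Φ = 0.466

Photons absorbed by the actinometer: 6.11×10⁻⁵ / 0.133 = 4.594×10⁻⁴ mol.
Φ(unknown) = 2.14×10⁻⁴ / 4.594×10⁻⁴ = 0.466.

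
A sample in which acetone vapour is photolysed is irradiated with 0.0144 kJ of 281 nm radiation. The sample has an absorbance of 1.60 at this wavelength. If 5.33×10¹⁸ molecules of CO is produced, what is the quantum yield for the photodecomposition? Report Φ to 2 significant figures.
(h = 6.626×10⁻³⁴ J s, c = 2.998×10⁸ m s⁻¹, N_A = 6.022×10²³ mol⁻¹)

Φ = 0.27

Product: 5.33×10¹⁸ / 6.022×10²³ = 8.851×10⁻⁶ mol.
Photon energy at 281 nm: hc/λ = (6.626×10⁻³⁴)(2.998×10⁸)/(281×10⁻⁹) = 7.069×10⁻¹⁹ J.
Incident energy: 0.0144 kJ = 14.4 J.
Photons incident: 14.4 / 7.069×10⁻¹⁹ = 2.037×10¹⁹, i.e. 2.037×10¹⁹/6.022×10²³ = 3.383×10⁻⁵ mol.
Fraction absorbed: 1 − 10^(−1.60) = 0.9749.
Photons absorbed: 0.9749 × 3.383×10⁻⁵ = 3.298×10⁻⁵ mol.
Φ = 8.851×10⁻⁶ mol / 3.298×10⁻⁵ mol photons = 0.27.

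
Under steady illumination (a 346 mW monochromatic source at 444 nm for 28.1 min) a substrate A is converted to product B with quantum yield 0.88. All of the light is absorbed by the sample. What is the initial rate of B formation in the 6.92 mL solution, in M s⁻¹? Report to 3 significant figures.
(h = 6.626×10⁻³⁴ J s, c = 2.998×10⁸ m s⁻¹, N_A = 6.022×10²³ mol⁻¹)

1.63×10⁻⁴ M s⁻¹

Photon energy at 444 nm: hc/λ = (6.626×10⁻³⁴)(2.998×10⁸)/(444×10⁻⁹) = 4.474×10⁻¹⁹ J.
Energy delivered: (346 mW)(1686 s) = 583.4 J.
Photons incident: 583.4 / 4.474×10⁻¹⁹ = 1.304×10²¹, i.e. 1.304×10²¹/6.022×10²³ = 0.002165 mol.
Product formed: 0.88 × 0.002165 = 0.001905 mol.
Rate: 0.001905 mol / (1686 s × 0.00692 L) = 1.63×10⁻⁴ M s⁻¹.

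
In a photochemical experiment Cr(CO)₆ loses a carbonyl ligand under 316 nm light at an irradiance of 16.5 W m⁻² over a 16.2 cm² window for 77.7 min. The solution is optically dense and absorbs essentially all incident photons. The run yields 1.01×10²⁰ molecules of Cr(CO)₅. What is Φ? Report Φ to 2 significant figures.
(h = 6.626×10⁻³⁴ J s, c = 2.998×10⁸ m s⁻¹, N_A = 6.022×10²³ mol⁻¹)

Φ = 0.51

Product: 1.01×10²⁰ / 6.022×10²³ = 1.677×10⁻⁴ mol.
Photon energy at 316 nm: hc/λ = (6.626×10⁻³⁴)(2.998×10⁸)/(316×10⁻⁹) = 6.286×10⁻¹⁹ J.
Energy delivered: (16.5 W m⁻²)(16.2×10⁻⁴ m²)(4662 s) = 124.6 J.
Photons incident: 124.6 / 6.286×10⁻¹⁹ = 1.982×10²⁰, i.e. 1.982×10²⁰/6.022×10²³ = 3.291×10⁻⁴ mol.
Φ = 1.677×10⁻⁴ mol / 3.291×10⁻⁴ mol photons = 0.51.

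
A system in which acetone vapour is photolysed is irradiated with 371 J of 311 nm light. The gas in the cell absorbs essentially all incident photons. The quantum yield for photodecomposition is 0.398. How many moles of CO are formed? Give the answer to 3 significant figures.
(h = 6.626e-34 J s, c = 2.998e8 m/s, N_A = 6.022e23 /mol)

3.84e-4 mol

Photon energy at 311 nm: hc/λ = (6.626e-34)(2.998e8)/(311e-9) = 6.387e-19 J.
Photons incident: 371 / 6.387e-19 = 5.809e20, i.e. 5.809e20/6.022e23 = 9.646e-4 mol.
Product: Φ × n_abs = 0.398 × 9.646e-4 = 3.839e-4 mol.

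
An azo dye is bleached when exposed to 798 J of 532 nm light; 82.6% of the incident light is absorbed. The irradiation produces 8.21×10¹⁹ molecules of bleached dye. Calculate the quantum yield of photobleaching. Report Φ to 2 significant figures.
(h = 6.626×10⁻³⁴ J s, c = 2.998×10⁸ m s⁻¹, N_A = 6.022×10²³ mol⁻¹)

Product: 8.21×10¹⁹ / 6.022×10²³ = 1.363×10⁻⁴ mol.
Photon energy at 532 nm: hc/λ = (6.626×10⁻³⁴)(2.998×10⁸)/(532×10⁻⁹) = 3.734×10⁻¹⁹ J.
Photons incident: 798 / 3.734×10⁻¹⁹ = 2.137×10²¹, i.e. 2.137×10²¹/6.022×10²³ = 0.003549 mol.
Photons absorbed: 0.826 × 0.003549 = 0.002931 mol.
Φ = 1.363×10⁻⁴ mol / 0.002931 mol photons = 0.047.

Φ = 0.047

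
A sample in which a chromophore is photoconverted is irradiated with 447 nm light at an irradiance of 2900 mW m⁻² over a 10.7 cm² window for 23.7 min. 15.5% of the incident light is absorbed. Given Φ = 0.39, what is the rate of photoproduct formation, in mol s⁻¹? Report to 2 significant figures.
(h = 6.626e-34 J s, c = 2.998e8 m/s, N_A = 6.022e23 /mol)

7.0e-10 mol s⁻¹

Photon energy at 447 nm: hc/λ = (6.626e-34)(2.998e8)/(447e-9) = 4.444e-19 J.
Energy delivered: (2900 mW m⁻²)(10.7e-4 m²)(1422 s) = 4.412 J.
Photons incident: 4.412 / 4.444e-19 = 9.928e18, i.e. 9.928e18/6.022e23 = 1.649e-5 mol.
Photons absorbed: 0.155 × 1.649e-5 = 2.556e-6 mol.
Product formed: 0.39 × 2.556e-6 = 9.968e-7 mol.
Rate: 9.968e-7 / 1422 s = 7.0e-10 mol s⁻¹.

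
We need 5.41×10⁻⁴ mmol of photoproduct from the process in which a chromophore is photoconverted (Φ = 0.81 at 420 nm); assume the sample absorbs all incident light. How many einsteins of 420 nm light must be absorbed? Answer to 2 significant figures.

6.7×10⁻⁷ einstein

Product: 5.41×10⁻⁴ mmol = 5.41×10⁻⁷ mol.
Photons that must be absorbed: 5.41×10⁻⁷ / 0.81 = 6.679×10⁻⁷ mol.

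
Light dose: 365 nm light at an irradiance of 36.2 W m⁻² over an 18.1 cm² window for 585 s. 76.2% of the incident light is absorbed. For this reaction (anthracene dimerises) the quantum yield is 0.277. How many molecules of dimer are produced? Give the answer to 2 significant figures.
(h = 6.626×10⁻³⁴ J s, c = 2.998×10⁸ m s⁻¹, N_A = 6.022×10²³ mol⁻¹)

Photon energy at 365 nm: hc/λ = (6.626×10⁻³⁴)(2.998×10⁸)/(365×10⁻⁹) = 5.442×10⁻¹⁹ J.
Energy delivered: (36.2 W m⁻²)(18.1×10⁻⁴ m²)(585 s) = 38.33 J.
Photons incident: 38.33 / 5.442×10⁻¹⁹ = 7.043×10¹⁹, i.e. 7.043×10¹⁹/6.022×10²³ = 1.170×10⁻⁴ mol.
Photons absorbed: 0.762 × 1.170×10⁻⁴ = 8.915×10⁻⁵ mol.
Product: Φ × n_abs = 0.277 × 8.915×10⁻⁵ = 2.469×10⁻⁵ mol.
As a count: 2.469×10⁻⁵ × 6.022×10²³ = 1.5×10¹⁹.

1.5×10¹⁹ molecules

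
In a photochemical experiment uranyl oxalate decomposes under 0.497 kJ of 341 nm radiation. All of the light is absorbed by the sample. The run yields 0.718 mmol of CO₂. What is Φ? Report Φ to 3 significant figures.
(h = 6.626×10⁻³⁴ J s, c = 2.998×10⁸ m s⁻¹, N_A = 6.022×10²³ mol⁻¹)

Φ = 0.507

Product: 0.718 mmol = 7.18×10⁻⁴ mol.
Photon energy at 341 nm: hc/λ = (6.626×10⁻³⁴)(2.998×10⁸)/(341×10⁻⁹) = 5.825×10⁻¹⁹ J.
Incident energy: 0.497 kJ = 497 J.
Photons incident: 497 / 5.825×10⁻¹⁹ = 8.532×10²⁰, i.e. 8.532×10²⁰/6.022×10²³ = 0.001417 mol.
Φ = 7.18×10⁻⁴ mol / 0.001417 mol photons = 0.507.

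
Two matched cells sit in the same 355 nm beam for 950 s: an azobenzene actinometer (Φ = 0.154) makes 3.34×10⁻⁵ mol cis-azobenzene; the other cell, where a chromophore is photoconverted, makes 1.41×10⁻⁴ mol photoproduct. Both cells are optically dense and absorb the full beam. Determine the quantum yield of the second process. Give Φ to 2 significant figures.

Photons absorbed by the actinometer: 3.34×10⁻⁵ / 0.154 = 2.169×10⁻⁴ mol.
Φ(unknown) = 1.41×10⁻⁴ / 2.169×10⁻⁴ = 0.65.

Φ = 0.65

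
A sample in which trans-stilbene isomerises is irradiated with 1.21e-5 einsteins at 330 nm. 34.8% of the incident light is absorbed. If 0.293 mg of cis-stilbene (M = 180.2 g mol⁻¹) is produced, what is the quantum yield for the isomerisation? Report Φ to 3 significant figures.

Φ = 0.386

Product: 0.293 mg / 180.2 g mol⁻¹ = 1.626e-6 mol.
Photons absorbed: 0.348 × 1.21e-5 = 4.211e-6 mol.
Φ = 1.626e-6 mol / 4.211e-6 mol photons = 0.386.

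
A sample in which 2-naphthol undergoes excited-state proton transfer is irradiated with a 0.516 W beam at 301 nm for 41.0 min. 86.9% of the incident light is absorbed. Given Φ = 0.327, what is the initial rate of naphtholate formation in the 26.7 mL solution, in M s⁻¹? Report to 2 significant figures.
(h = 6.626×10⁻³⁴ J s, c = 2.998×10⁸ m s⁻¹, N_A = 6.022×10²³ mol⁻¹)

1.4×10⁻⁵ M s⁻¹

Photon energy at 301 nm: hc/λ = (6.626×10⁻³⁴)(2.998×10⁸)/(301×10⁻⁹) = 6.600×10⁻¹⁹ J.
Energy delivered: (0.516 W)(2460 s) = 1269 J.
Photons incident: 1269 / 6.600×10⁻¹⁹ = 1.923×10²¹, i.e. 1.923×10²¹/6.022×10²³ = 0.003193 mol.
Photons absorbed: 0.869 × 0.003193 = 0.002775 mol.
Product formed: 0.327 × 0.002775 = 9.074×10⁻⁴ mol.
Rate: 9.074×10⁻⁴ mol / (2460 s × 0.0267 L) = 1.4×10⁻⁵ M s⁻¹.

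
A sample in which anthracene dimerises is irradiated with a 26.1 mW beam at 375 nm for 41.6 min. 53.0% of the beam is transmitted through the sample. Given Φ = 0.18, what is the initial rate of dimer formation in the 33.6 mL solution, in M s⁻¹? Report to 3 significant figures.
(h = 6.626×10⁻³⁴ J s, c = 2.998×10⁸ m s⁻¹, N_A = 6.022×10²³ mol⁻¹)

2.06×10⁻⁷ M s⁻¹

Photon energy at 375 nm: hc/λ = (6.626×10⁻³⁴)(2.998×10⁸)/(375×10⁻⁹) = 5.297×10⁻¹⁹ J.
Energy delivered: (26.1 mW)(2496 s) = 65.15 J.
Photons incident: 65.15 / 5.297×10⁻¹⁹ = 1.230×10²⁰, i.e. 1.230×10²⁰/6.022×10²³ = 2.043×10⁻⁴ mol.
Fraction absorbed: 1 − 53.0/100 = 0.4700.
Photons absorbed: 0.4700 × 2.043×10⁻⁴ = 9.602×10⁻⁵ mol.
Product formed: 0.18 × 9.602×10⁻⁵ = 1.728×10⁻⁵ mol.
Rate: 1.728×10⁻⁵ mol / (2496 s × 0.0336 L) = 2.06×10⁻⁷ M s⁻¹.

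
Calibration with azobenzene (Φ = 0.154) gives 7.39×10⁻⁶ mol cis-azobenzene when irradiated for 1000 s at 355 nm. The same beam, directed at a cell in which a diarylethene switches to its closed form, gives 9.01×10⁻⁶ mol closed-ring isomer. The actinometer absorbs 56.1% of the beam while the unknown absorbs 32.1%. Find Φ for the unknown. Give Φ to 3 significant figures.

Photons absorbed by the actinometer: 7.39×10⁻⁶ / 0.154 = 4.799×10⁻⁵ mol.
Incident flux: 4.799×10⁻⁵ / 0.561 = 8.554×10⁻⁵ einstein.
Absorbed by unknown: 0.321 × 8.554×10⁻⁵ = 2.746×10⁻⁵ mol.
Φ(unknown) = 9.01×10⁻⁶ / 2.746×10⁻⁵ = 0.328.

Φ = 0.328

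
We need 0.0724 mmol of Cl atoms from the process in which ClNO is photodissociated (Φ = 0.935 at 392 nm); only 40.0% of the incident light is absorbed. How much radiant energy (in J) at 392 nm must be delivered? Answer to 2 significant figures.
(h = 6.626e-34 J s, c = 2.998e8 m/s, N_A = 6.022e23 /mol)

59 J

Product: 0.0724 mmol = 7.24e-5 mol.
Photons that must be absorbed: 7.24e-5 / 0.935 = 7.743e-5 mol.
Incident photons needed: 7.743e-5 / 0.400 = 1.936e-4 mol.
Photon energy: hc/λ = 5.068e-19 J; per mole, 3.052e5 J mol⁻¹.
Energy required: 1.936e-4 × 3.052e5 = 59 J.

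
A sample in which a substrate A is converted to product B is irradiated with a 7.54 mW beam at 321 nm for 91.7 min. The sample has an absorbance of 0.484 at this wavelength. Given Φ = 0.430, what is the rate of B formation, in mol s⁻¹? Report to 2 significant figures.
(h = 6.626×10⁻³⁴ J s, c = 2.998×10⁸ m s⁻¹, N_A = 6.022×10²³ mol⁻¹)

5.8×10⁻⁹ mol s⁻¹

Photon energy at 321 nm: hc/λ = (6.626×10⁻³⁴)(2.998×10⁸)/(321×10⁻⁹) = 6.188×10⁻¹⁹ J.
Energy delivered: (7.54 mW)(5502 s) = 41.49 J.
Photons incident: 41.49 / 6.188×10⁻¹⁹ = 6.705×10¹⁹, i.e. 6.705×10¹⁹/6.022×10²³ = 1.113×10⁻⁴ mol.
Fraction absorbed: 1 − 10^(−0.484) = 0.6719.
Photons absorbed: 0.6719 × 1.113×10⁻⁴ = 7.478×10⁻⁵ mol.
Product formed: 0.430 × 7.478×10⁻⁵ = 3.216×10⁻⁵ mol.
Rate: 3.216×10⁻⁵ / 5502 s = 5.8×10⁻⁹ mol s⁻¹.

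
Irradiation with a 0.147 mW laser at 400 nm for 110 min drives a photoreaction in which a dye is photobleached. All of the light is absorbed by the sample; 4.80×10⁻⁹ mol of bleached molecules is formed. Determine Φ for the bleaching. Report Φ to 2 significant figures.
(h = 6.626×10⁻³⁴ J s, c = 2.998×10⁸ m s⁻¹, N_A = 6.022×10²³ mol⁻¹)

Photon energy at 400 nm: hc/λ = (6.626×10⁻³⁴)(2.998×10⁸)/(400×10⁻⁹) = 4.966×10⁻¹⁹ J.
Energy delivered: (0.147 mW)(6600 s) = 0.9702 J.
Photons incident: 0.9702 / 4.966×10⁻¹⁹ = 1.954×10¹⁸, i.e. 1.954×10¹⁸/6.022×10²³ = 3.245×10⁻⁶ mol.
Φ = 4.80×10⁻⁹ mol / 3.245×10⁻⁶ mol photons = 0.0015.

Φ = 0.0015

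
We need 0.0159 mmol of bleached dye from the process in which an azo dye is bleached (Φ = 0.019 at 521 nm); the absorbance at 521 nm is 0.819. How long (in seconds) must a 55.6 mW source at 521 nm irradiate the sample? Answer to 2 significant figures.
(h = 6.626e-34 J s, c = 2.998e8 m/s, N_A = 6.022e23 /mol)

Product: 0.0159 mmol = 1.59e-5 mol.
Photons that must be absorbed: 1.59e-5 / 0.019 = 8.368e-4 mol.
Fraction absorbed: 1 − 10^(−0.819) = 0.8483.
Incident photons needed: 8.368e-4 / 0.8483 = 9.864e-4 mol.
Photon energy: hc/λ = 3.813e-19 J; per mole, 2.296e5 J mol⁻¹.
Energy required: 9.864e-4 × 2.296e5 = 226.5 J.
Time: 226.5 J / 0.0556 W = 4100 s.

t ≈ 4100 s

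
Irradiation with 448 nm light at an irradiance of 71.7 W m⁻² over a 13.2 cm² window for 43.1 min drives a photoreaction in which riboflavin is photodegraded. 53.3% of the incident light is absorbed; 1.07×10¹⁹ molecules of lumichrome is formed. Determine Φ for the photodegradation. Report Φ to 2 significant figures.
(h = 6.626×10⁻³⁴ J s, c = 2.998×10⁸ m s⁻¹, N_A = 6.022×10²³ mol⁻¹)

Φ = 0.036

Product: 1.07×10¹⁹ / 6.022×10²³ = 1.777×10⁻⁵ mol.
Photon energy at 448 nm: hc/λ = (6.626×10⁻³⁴)(2.998×10⁸)/(448×10⁻⁹) = 4.434×10⁻¹⁹ J.
Energy delivered: (71.7 W m⁻²)(13.2×10⁻⁴ m²)(2586 s) = 244.7 J.
Photons incident: 244.7 / 4.434×10⁻¹⁹ = 5.519×10²⁰, i.e. 5.519×10²⁰/6.022×10²³ = 9.165×10⁻⁴ mol.
Photons absorbed: 0.533 × 9.165×10⁻⁴ = 4.885×10⁻⁴ mol.
Φ = 1.777×10⁻⁵ mol / 4.885×10⁻⁴ mol photons = 0.036.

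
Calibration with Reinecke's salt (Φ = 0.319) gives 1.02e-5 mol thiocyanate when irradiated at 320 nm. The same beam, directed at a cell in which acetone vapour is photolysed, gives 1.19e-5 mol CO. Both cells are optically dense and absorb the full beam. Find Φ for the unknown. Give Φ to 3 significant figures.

Φ = 0.372

Photons absorbed by the actinometer: 1.02e-5 / 0.319 = 3.197e-5 mol.
Φ(unknown) = 1.19e-5 / 3.197e-5 = 0.372.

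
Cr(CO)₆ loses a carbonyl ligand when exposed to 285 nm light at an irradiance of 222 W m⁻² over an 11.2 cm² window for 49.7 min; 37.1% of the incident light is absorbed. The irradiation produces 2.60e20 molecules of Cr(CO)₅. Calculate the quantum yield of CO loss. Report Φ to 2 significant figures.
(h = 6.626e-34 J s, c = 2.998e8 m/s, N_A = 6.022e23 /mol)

Product: 2.60e20 / 6.022e23 = 4.318e-4 mol.
Photon energy at 285 nm: hc/λ = (6.626e-34)(2.998e8)/(285e-9) = 6.970e-19 J.
Energy delivered: (222 W m⁻²)(11.2e-4 m²)(2982 s) = 741.4 J.
Photons incident: 741.4 / 6.970e-19 = 1.064e21, i.e. 1.064e21/6.022e23 = 0.001767 mol.
Photons absorbed: 0.371 × 0.001767 = 6.556e-4 mol.
Φ = 4.318e-4 mol / 6.556e-4 mol photons = 0.66.

Φ = 0.66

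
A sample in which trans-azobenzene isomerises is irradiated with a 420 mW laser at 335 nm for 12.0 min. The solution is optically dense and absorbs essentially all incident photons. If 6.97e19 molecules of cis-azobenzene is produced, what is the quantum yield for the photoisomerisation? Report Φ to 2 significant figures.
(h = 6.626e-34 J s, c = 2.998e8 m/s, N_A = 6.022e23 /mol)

Φ = 0.14

Product: 6.97e19 / 6.022e23 = 1.157e-4 mol.
Photon energy at 335 nm: hc/λ = (6.626e-34)(2.998e8)/(335e-9) = 5.930e-19 J.
Energy delivered: (420 mW)(720 s) = 302.4 J.
Photons incident: 302.4 / 5.930e-19 = 5.099e20, i.e. 5.099e20/6.022e23 = 8.467e-4 mol.
Φ = 1.157e-4 mol / 8.467e-4 mol photons = 0.14.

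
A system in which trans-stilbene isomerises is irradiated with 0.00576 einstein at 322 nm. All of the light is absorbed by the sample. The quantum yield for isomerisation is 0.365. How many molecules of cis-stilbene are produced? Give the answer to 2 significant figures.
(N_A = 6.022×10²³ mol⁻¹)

1.3×10²¹ molecules

Product: Φ × n_abs = 0.365 × 0.00576 = 0.002102 mol.
As a count: 0.002102 × 6.022×10²³ = 1.3×10²¹.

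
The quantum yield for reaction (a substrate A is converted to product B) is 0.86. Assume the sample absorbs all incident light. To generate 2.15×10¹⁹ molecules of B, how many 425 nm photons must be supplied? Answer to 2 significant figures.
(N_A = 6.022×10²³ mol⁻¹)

2.5×10¹⁹ photons

Product: 2.15×10¹⁹ / 6.022×10²³ = 3.570×10⁻⁵ mol.
Photons that must be absorbed: 3.570×10⁻⁵ / 0.86 = 4.151×10⁻⁵ mol.
Photon count: 4.151×10⁻⁵ × 6.022×10²³ = 2.5×10¹⁹.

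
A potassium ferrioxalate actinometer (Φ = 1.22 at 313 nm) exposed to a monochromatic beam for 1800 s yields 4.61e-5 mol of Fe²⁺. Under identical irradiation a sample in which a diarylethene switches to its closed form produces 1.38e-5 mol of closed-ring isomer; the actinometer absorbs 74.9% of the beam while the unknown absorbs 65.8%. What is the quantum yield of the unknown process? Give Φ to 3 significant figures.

Φ = 0.416

Photons absorbed by the actinometer: 4.61e-5 / 1.22 = 3.779e-5 mol.
Incident flux: 3.779e-5 / 0.749 = 5.045e-5 einstein.
Absorbed by unknown: 0.658 × 5.045e-5 = 3.320e-5 mol.
Φ(unknown) = 1.38e-5 / 3.320e-5 = 0.416.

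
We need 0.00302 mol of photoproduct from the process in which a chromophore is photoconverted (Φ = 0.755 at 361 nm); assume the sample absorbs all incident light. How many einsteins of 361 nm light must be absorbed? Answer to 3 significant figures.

0.00400 einstein

Photons that must be absorbed: 0.00302 / 0.755 = 0.004000 mol.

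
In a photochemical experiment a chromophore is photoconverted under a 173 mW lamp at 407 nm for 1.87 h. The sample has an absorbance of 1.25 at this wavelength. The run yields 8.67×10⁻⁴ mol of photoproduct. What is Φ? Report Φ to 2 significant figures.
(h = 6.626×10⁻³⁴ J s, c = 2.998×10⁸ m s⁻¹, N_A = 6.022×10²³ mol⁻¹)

Φ = 0.23

Photon energy at 407 nm: hc/λ = (6.626×10⁻³⁴)(2.998×10⁸)/(407×10⁻⁹) = 4.881×10⁻¹⁹ J.
Energy delivered: (173 mW)(6732 s) = 1165 J.
Photons incident: 1165 / 4.881×10⁻¹⁹ = 2.387×10²¹, i.e. 2.387×10²¹/6.022×10²³ = 0.003964 mol.
Fraction absorbed: 1 − 10^(−1.25) = 0.9438.
Photons absorbed: 0.9438 × 0.003964 = 0.003741 mol.
Φ = 8.67×10⁻⁴ mol / 0.003741 mol photons = 0.23.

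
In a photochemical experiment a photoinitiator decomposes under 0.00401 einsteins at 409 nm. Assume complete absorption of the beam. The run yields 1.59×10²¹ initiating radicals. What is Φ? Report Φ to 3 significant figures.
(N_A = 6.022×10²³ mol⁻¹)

Product: 1.59×10²¹ / 6.022×10²³ = 0.002640 mol.
Φ = 0.002640 mol / 0.00401 mol photons = 0.658.

Φ = 0.658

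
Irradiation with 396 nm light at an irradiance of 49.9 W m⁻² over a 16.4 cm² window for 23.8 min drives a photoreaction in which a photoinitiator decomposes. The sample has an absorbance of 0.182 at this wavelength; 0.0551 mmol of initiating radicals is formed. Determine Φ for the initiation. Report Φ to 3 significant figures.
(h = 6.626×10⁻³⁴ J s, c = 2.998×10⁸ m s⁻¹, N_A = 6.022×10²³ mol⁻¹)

Product: 0.0551 mmol = 5.51×10⁻⁵ mol.
Photon energy at 396 nm: hc/λ = (6.626×10⁻³⁴)(2.998×10⁸)/(396×10⁻⁹) = 5.016×10⁻¹⁹ J.
Energy delivered: (49.9 W m⁻²)(16.4×10⁻⁴ m²)(1428 s) = 116.9 J.
Photons incident: 116.9 / 5.016×10⁻¹⁹ = 2.331×10²⁰, i.e. 2.331×10²⁰/6.022×10²³ = 3.871×10⁻⁴ mol.
Fraction absorbed: 1 − 10^(−0.182) = 0.3423.
Photons absorbed: 0.3423 × 3.871×10⁻⁴ = 1.325×10⁻⁴ mol.
Φ = 5.51×10⁻⁵ mol / 1.325×10⁻⁴ mol photons = 0.416.

Φ = 0.416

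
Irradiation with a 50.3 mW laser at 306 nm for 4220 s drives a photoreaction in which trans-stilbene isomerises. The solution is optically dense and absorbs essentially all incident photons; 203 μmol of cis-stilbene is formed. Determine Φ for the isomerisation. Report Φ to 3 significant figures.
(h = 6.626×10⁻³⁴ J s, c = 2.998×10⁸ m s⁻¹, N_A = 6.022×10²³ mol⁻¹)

Product: 203 μmol = 2.03×10⁻⁴ mol.
Photon energy at 306 nm: hc/λ = (6.626×10⁻³⁴)(2.998×10⁸)/(306×10⁻⁹) = 6.492×10⁻¹⁹ J.
Energy delivered: (50.3 mW)(4220 s) = 212.3 J.
Photons incident: 212.3 / 6.492×10⁻¹⁹ = 3.270×10²⁰, i.e. 3.270×10²⁰/6.022×10²³ = 5.430×10⁻⁴ mol.
Φ = 2.03×10⁻⁴ mol / 5.430×10⁻⁴ mol photons = 0.374.

Φ = 0.374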